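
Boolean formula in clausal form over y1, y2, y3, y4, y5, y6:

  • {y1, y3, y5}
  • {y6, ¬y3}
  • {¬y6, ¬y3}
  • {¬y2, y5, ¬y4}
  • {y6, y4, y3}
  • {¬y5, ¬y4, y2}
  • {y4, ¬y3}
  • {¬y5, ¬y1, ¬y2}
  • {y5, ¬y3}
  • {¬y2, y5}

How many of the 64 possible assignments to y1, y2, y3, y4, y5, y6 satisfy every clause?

Case analysis on y3 and y5:
  y3=1, y5=1: a clause becomes empty — 0.
  y3=1, y5=0: a clause becomes empty — 0.
  y3=0, y5=1: 5 of the 16 assignments to (y1,y2,y4,y6) work.
  y3=0, y5=0: remaining (y1,y2,y4,y6) ∈ {(1,0,0,1); (1,0,1,0); (1,0,1,1)} — 3.
Total: 0 + 0 + 5 + 3 = 8.

8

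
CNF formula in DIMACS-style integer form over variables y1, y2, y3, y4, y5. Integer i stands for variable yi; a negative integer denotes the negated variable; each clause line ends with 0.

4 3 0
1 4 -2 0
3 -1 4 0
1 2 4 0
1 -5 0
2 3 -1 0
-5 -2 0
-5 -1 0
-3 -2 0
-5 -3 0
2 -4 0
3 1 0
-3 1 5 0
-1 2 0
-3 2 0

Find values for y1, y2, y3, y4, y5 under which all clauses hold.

Try y1 = True.
  then y5 is forced to False.
  then y2 is forced to True.
  then y3 is forced to False.
  then y4 is forced to True.

y1 = T, y2 = T, y3 = F, y4 = T, y5 = F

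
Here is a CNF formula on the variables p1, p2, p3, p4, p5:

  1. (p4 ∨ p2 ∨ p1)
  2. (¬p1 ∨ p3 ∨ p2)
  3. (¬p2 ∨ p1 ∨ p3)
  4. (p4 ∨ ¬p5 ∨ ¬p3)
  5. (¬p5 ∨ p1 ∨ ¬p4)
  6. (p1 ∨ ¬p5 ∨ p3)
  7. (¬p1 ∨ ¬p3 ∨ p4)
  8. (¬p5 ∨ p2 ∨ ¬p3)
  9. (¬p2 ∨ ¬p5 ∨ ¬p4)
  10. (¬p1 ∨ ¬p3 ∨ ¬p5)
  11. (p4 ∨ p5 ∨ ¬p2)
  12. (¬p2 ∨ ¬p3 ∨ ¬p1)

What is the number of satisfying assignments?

Satisfying assignments:
  p1=0 p2=0 p3=0 p4=1 p5=0
  p1=0 p2=0 p3=1 p4=1 p5=0
  p1=0 p2=1 p3=1 p4=1 p5=0
  p1=1 p2=0 p3=1 p4=1 p5=0
  p1=1 p2=1 p3=0 p4=0 p5=1
  p1=1 p2=1 p3=0 p4=1 p5=0
Count: 6.

6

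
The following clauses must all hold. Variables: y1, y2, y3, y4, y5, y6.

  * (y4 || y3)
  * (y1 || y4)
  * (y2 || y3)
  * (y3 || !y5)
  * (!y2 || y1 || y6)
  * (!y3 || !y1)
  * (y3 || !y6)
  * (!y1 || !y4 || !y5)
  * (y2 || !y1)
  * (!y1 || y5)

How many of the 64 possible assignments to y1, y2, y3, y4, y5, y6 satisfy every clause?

6

Satisfying assignments:
  y1=F y2=F y3=T y4=T y5=F y6=F
  y1=F y2=F y3=T y4=T y5=F y6=T
  y1=F y2=F y3=T y4=T y5=T y6=F
  y1=F y2=F y3=T y4=T y5=T y6=T
  y1=F y2=T y3=T y4=T y5=F y6=T
  y1=F y2=T y3=T y4=T y5=T y6=T
That's 6 in total.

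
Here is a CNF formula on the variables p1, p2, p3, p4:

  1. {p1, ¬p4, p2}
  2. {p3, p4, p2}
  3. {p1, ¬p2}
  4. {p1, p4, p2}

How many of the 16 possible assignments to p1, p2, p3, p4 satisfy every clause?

7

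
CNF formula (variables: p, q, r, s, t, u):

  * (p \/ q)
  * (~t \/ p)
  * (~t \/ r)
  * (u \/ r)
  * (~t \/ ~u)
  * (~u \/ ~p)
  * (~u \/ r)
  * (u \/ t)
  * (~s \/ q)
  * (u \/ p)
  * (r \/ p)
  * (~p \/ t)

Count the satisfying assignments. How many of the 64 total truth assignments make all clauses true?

The models are:
  p=F q=T r=T s=F t=F u=T
  p=F q=T r=T s=T t=F u=T
  p=T q=F r=T s=F t=T u=F
  p=T q=T r=T s=F t=T u=F
  p=T q=T r=T s=T t=T u=F
Count: 5.

5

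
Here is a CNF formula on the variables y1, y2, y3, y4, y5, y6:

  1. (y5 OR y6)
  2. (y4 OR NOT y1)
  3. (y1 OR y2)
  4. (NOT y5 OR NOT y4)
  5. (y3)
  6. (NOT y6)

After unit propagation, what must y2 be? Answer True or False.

(y3) is a unit clause: y3 = True.
Unit clause (NOT y6) sets y6 = False.
From (y6 OR y5) and y6 = False: y5 = True.
(NOT y5 OR NOT y4) with y5 = True leaves only NOT y4, so y4 = False.
(y4 OR NOT y1): since y4 = False, the clause reduces to (NOT y1). y1 = False.
From (y2 OR y1) and y1 = False: y2 = True.

True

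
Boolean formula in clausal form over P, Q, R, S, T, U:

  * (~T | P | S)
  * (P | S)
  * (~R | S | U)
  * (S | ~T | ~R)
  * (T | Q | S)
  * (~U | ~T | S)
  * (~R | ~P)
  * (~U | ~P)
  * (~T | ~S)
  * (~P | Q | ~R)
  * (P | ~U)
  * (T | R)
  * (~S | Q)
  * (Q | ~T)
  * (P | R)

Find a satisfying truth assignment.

P = 0, Q = 1, R = 1, S = 1, T = 0, U = 0

Q occurs only positively in the remaining clauses — set Q = True.
Branch on P: take P = False.
  then S is forced to True.
  then T is forced to False.
  then U is forced to False.
  then R is forced to True.
Every clause has at least one true literal under this assignment.
Check each clause:
  1. (P | ~T | S) — ~T is true.
  2. (P | S) — S is true.
  3. (S | ~R | U) — S is true.
  4. (~R | S | ~T) — ~T is true.
  5. (Q | T | S) — Q is true.
  6. (~U | S | ~T) — ~U is true.
  7. (~P | ~R) — ~P is true.
  8. (~U | ~P) — ~U is true.
  9. (~T | ~S) — ~T is true.
  10. (~P | Q | ~R) — Q is true.
  11. (P | ~U) — ~U is true.
  12. (R | T) — R is true.
  13. (~S | Q) — Q is true.
  14. (Q | ~T) — Q is true.
  15. (P | R) — R is true.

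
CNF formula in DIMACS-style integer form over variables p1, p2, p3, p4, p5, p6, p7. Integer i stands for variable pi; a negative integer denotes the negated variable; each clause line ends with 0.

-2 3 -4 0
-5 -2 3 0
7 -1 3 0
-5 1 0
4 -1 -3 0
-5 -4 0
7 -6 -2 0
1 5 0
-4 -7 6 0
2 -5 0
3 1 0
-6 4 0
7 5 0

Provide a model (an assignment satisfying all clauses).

Try p1 = True.
The remaining clauses are satisfied by p2 = True, p3 = False, p4 = False, p5 = False, p6 = False, p7 = True.
Every clause has at least one true literal under this assignment.

p1=1, p2=1, p3=0, p4=0, p5=0, p6=0, p7=1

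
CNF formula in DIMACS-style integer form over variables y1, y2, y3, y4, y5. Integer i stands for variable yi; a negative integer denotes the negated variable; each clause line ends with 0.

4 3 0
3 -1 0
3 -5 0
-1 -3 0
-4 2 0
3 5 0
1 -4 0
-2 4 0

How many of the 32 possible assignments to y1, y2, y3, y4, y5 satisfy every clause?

2

Satisfying assignments:
  y1=0 y2=0 y3=1 y4=0 y5=0
  y1=0 y2=0 y3=1 y4=0 y5=1
That's 2 in total.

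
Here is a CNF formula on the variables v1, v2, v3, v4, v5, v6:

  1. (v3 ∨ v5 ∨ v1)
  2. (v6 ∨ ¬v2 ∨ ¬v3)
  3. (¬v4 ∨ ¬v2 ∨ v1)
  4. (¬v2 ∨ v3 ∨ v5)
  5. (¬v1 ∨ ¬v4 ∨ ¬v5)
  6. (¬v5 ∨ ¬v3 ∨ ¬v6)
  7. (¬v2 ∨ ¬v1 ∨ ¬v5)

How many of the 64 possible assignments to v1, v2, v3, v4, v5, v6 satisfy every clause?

Split on v5, then v1.
  v5=T, v1=T: remaining (v2,v3,v4,v6) ∈ {(F,F,F,F); (F,F,F,T); (F,T,F,F)} — 3.
  v5=T, v1=F: 8 of the 16 assignments to (v2,v3,v4,v6) work.
  v5=F, v1=T: v4 free; 5 ways for (v2,v3,v6) × 2^1 = 10.
  v5=F, v1=F: 5 of the 16 assignments to (v2,v3,v4,v6) work.
Total: 3 + 8 + 10 + 5 = 26.

26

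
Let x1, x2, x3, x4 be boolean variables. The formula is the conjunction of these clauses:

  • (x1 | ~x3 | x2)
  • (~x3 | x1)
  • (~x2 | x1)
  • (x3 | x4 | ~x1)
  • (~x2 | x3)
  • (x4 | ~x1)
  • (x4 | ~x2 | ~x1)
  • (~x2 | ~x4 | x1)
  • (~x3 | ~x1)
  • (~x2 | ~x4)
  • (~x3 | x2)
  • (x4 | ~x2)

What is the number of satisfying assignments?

3

Satisfying assignments:
  x1=0 x2=0 x3=0 x4=0
  x1=0 x2=0 x3=0 x4=1
  x1=1 x2=0 x3=0 x4=1
Count: 3.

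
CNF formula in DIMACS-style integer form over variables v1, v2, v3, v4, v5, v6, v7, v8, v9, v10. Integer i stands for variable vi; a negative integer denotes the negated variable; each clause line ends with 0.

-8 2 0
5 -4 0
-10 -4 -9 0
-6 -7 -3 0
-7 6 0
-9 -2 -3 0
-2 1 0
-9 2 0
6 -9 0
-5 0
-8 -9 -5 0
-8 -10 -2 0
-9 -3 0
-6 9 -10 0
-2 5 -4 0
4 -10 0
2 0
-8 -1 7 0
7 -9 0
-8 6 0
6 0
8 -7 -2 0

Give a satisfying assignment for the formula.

v1 = 1  v2 = 1  v3 = 0  v4 = 0  v5 = 0  v6 = 1  v7 = 1  v8 = 1  v9 = 0  v10 = 0

The clause (¬v5) is unit: v5 must be False.
(¬v4) is a unit clause, so v4 = False.
Unit propagation: (¬v10) forces v10 = False.
The clause (v2) is unit: v2 must be True.
(v1) is a unit clause, so v1 = True.
The clause (v6) is unit: v6 must be True.
v3 occurs only negated in the remaining clauses — set v3 = False.
v9 occurs only negated in the remaining clauses — set v9 = False.
Branch on v7: take v7 = True.
  then v8 is forced to True.
Every clause has at least one true literal under this assignment.
Check each clause:
  1. (v2 ∨ ¬v8) — v2 is true.
  2. (¬v4 ∨ v5) — ¬v4 is true.
  3. (¬v10 ∨ ¬v9 ∨ ¬v4) — ¬v4 is true.
  4. (¬v6 ∨ ¬v3 ∨ ¬v7) — ¬v3 is true.
  5. (v6 ∨ ¬v7) — v6 is true.
  6. (¬v3 ∨ ¬v2 ∨ ¬v9) — ¬v3 is true.
  7. (v1 ∨ ¬v2) — v1 is true.
  8. (¬v9 ∨ v2) — v2 is true.
  9. (v6 ∨ ¬v9) — v6 is true.
  10. (¬v5) — ¬v5 is true.
  11. (¬v9 ∨ ¬v5 ∨ ¬v8) — ¬v5 is true.
  12. (¬v2 ∨ ¬v10 ∨ ¬v8) — ¬v10 is true.
  13. (¬v3 ∨ ¬v9) — ¬v3 is true.
  14. (v9 ∨ ¬v6 ∨ ¬v10) — ¬v10 is true.
  15. (¬v2 ∨ ¬v4 ∨ v5) — ¬v4 is true.
  16. (v4 ∨ ¬v10) — ¬v10 is true.
  17. (v2) — v2 is true.
  18. (v7 ∨ ¬v8 ∨ ¬v1) — v7 is true.
  19. (v7 ∨ ¬v9) — ¬v9 is true.
  20. (¬v8 ∨ v6) — v6 is true.
  21. (v6) — v6 is true.
  22. (¬v7 ∨ v8 ∨ ¬v2) — v8 is true.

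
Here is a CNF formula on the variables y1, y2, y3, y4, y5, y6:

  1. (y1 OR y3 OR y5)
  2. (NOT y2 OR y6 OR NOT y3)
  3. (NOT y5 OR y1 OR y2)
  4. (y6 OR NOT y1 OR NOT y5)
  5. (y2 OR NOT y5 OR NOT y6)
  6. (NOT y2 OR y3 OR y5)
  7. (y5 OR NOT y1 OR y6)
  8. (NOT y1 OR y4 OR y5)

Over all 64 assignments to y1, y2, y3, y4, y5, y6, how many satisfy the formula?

19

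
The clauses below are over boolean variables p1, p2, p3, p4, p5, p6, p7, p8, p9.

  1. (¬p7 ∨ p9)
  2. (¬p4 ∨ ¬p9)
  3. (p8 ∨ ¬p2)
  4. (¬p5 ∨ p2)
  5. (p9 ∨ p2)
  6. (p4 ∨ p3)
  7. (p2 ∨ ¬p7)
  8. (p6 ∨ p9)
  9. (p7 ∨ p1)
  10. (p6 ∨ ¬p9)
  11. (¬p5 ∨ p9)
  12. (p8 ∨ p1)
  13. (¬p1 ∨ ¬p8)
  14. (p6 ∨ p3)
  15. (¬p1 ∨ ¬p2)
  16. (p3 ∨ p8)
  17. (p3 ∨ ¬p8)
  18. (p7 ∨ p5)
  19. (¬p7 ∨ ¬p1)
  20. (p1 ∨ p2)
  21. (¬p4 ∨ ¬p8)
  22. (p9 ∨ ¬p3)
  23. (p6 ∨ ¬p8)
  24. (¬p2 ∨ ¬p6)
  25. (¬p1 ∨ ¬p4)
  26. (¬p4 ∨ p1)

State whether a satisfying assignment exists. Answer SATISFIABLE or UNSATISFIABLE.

UNSATISFIABLE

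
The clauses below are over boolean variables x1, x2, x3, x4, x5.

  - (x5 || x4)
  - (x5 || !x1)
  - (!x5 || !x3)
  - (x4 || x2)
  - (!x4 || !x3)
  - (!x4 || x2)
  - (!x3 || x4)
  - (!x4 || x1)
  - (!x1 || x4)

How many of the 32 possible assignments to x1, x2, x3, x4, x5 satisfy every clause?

Satisfying assignments:
  x1=F x2=T x3=F x4=F x5=T
  x1=T x2=T x3=F x4=T x5=T
Count: 2.

2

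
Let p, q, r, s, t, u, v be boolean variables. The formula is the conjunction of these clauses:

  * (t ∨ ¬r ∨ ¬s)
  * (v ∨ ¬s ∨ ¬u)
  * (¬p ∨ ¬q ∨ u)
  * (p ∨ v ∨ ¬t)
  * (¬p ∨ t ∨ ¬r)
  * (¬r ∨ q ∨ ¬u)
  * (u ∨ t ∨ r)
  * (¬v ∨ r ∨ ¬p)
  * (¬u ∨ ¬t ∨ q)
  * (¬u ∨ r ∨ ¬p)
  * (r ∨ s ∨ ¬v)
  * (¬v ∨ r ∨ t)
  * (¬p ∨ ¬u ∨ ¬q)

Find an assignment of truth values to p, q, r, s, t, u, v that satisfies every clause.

p = False, q = False, r = False, s = True, t = True, u = False, v = True

Check each clause:
  1. (t ∨ ¬s ∨ ¬r) — t is true.
  2. (¬u ∨ v ∨ ¬s) — ¬u is true.
  3. (u ∨ ¬p ∨ ¬q) — ¬q is true.
  4. (p ∨ v ∨ ¬t) — v is true.
  5. (t ∨ ¬p ∨ ¬r) — ¬r is true.
  6. (¬r ∨ ¬u ∨ q) — ¬u is true.
  7. (u ∨ t ∨ r) — t is true.
  8. (¬p ∨ ¬v ∨ r) — ¬p is true.
  9. (¬u ∨ ¬t ∨ q) — ¬u is true.
  10. (¬u ∨ r ∨ ¬p) — ¬u is true.
  11. (r ∨ ¬v ∨ s) — s is true.
  12. (t ∨ r ∨ ¬v) — t is true.
  13. (¬p ∨ ¬u ∨ ¬q) — ¬u is true.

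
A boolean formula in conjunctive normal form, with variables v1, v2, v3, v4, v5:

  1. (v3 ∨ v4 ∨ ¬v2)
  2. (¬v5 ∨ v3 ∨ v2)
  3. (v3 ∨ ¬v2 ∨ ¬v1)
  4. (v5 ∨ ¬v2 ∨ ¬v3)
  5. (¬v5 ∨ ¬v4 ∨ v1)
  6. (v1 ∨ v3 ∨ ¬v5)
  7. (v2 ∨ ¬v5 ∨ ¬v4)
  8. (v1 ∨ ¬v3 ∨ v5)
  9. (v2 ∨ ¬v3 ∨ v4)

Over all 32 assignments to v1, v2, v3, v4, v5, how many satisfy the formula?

9

Split on v3, then v2.
  v3=T, v2=T: remaining (v1,v4,v5) ∈ {(F,F,T); (T,F,T); (T,T,T)} — 3.
  v3=T, v2=F: remaining (v1,v4,v5) ∈ {(T,T,F)} — 1.
  v3=F, v2=T: remaining (v1,v4,v5) ∈ {(F,T,F)} — 1.
  v3=F, v2=F: remaining (v1,v4,v5) ∈ {(F,F,F); (F,T,F); (T,F,F); (T,T,F)} — 4.
Total: 3 + 1 + 1 + 4 = 9.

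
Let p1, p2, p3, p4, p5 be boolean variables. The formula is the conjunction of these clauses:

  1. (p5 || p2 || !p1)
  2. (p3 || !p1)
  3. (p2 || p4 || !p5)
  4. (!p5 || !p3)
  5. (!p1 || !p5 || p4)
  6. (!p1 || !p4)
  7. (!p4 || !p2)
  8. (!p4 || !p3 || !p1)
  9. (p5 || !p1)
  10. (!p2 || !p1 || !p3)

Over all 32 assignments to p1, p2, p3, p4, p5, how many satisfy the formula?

Case analysis on p1 and p4:
  p1=T, p4=T: a clause becomes empty — 0.
  p1=T, p4=F: a clause becomes empty — 0.
  p1=F, p4=T: remaining (p2,p3,p5) ∈ {(F,F,F); (F,F,T); (F,T,F)} — 3.
  p1=F, p4=F: 5 of the 8 assignments to (p2,p3,p5) work.
Total: 0 + 0 + 3 + 5 = 8.

8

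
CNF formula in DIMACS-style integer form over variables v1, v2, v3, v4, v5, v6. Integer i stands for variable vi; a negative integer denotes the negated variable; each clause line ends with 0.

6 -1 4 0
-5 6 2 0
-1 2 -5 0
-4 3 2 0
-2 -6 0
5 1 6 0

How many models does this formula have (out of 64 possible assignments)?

Case analysis on v2 and v6:
  v2=1, v6=1: a clause becomes empty — 0.
  v2=1, v6=0: v3 free; 4 ways for (v1,v4,v5) × 2^1 = 8.
  v2=0, v6=1: 9 of the 16 assignments to (v1,v3,v4,v5) work.
  v2=0, v6=0: remaining (v1,v3,v4,v5) ∈ {(1,1,1,0)} — 1.
Total: 0 + 8 + 9 + 1 = 18.

18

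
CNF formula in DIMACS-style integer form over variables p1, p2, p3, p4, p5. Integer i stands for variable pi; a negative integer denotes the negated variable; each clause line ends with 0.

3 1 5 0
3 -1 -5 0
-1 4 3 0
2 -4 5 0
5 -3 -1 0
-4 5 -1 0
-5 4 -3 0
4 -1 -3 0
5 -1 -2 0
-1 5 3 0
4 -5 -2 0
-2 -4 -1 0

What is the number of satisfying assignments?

9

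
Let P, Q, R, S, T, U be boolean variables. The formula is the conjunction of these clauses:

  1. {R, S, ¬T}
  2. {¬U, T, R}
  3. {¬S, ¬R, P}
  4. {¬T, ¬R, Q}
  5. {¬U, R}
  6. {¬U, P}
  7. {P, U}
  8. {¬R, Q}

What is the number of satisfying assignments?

14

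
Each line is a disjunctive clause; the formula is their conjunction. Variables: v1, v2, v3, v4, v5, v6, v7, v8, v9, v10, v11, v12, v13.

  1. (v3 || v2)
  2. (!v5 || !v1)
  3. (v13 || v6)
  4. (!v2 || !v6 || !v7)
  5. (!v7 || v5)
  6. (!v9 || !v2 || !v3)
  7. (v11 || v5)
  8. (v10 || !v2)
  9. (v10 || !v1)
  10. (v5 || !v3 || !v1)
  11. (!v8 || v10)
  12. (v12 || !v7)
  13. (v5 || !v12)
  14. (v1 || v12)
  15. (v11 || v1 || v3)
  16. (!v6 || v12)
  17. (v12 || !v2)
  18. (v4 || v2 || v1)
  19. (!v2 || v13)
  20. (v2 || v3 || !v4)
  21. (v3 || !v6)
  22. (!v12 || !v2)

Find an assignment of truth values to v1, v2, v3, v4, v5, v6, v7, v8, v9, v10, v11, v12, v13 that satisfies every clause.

v1=0  v2=0  v3=1  v4=1  v5=1  v6=0  v7=1  v8=0  v9=0  v10=1  v11=1  v12=1  v13=1

Check each clause:
  1. (v2 || v3) — v3 is true.
  2. (!v5 || !v1) — !v1 is true.
  3. (v13 || v6) — v13 is true.
  4. (!v6 || !v2 || !v7) — !v6 is true.
  5. (!v7 || v5) — v5 is true.
  6. (!v2 || !v9 || !v3) — !v2 is true.
  7. (v11 || v5) — v11 is true.
  8. (!v2 || v10) — v10 is true.
  9. (!v1 || v10) — v10 is true.
  10. (v5 || !v1 || !v3) — v5 is true.
  11. (v10 || !v8) — !v8 is true.
  12. (!v7 || v12) — v12 is true.
  13. (!v12 || v5) — v5 is true.
  14. (v12 || v1) — v12 is true.
  15. (v3 || v11 || v1) — v11 is true.
  16. (!v6 || v12) — !v6 is true.
  17. (!v2 || v12) — v12 is true.
  18. (v2 || v4 || v1) — v4 is true.
  19. (v13 || !v2) — v13 is true.
  20. (v3 || !v4 || v2) — v3 is true.
  21. (v3 || !v6) — !v6 is true.
  22. (!v12 || !v2) — !v2 is true.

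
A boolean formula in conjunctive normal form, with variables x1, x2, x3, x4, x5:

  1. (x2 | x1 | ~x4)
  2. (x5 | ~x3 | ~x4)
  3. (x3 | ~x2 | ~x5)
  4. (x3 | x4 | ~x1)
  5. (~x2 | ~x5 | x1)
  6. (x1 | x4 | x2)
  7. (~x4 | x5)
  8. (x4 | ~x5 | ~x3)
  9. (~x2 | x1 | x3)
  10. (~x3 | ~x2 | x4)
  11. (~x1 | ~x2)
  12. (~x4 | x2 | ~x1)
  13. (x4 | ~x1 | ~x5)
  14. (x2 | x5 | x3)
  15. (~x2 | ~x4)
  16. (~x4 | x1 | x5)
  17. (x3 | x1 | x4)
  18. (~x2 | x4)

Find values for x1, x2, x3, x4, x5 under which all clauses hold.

Set x1 = True and propagate.
  then x2 is forced to False.
  then x4 is forced to False.
  then x3 is forced to True.
  then x5 is forced to False.

x1=1, x2=0, x3=1, x4=0, x5=0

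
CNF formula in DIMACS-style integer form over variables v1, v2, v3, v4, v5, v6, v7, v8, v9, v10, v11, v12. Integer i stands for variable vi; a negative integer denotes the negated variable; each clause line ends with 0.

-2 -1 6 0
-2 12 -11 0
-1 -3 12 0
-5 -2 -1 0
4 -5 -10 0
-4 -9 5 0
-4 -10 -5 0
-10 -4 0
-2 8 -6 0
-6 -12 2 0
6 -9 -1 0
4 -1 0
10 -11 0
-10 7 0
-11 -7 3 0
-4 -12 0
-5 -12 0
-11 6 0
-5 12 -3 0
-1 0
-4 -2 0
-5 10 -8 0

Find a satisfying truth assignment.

v1=0, v2=1, v3=0, v4=0, v5=0, v6=1, v7=1, v8=1, v9=1, v10=1, v11=0, v12=0

Check each clause:
  1. (~v2 | ~v1 | v6) — v6 is true.
  2. (~v2 | ~v11 | v12) — ~v11 is true.
  3. (~v1 | v12 | ~v3) — ~v3 is true.
  4. (~v2 | ~v5 | ~v1) — ~v5 is true.
  5. (v4 | ~v10 | ~v5) — ~v5 is true.
  6. (v5 | ~v9 | ~v4) — ~v4 is true.
  7. (~v5 | ~v4 | ~v10) — ~v5 is true.
  8. (~v4 | ~v10) — ~v4 is true.
  9. (~v6 | ~v2 | v8) — v8 is true.
  10. (~v12 | v2 | ~v6) — v2 is true.
  11. (v6 | ~v9 | ~v1) — v6 is true.
  12. (v4 | ~v1) — ~v1 is true.
  13. (~v11 | v10) — v10 is true.
  14. (~v10 | v7) — v7 is true.
  15. (~v11 | ~v7 | v3) — ~v11 is true.
  16. (~v4 | ~v12) — ~v4 is true.
  17. (~v5 | ~v12) — ~v5 is true.
  18. (~v11 | v6) — ~v11 is true.
  19. (~v3 | ~v5 | v12) — ~v5 is true.
  20. (~v1) — ~v1 is true.
  21. (~v2 | ~v4) — ~v4 is true.
  22. (v10 | ~v5 | ~v8) — v10 is true.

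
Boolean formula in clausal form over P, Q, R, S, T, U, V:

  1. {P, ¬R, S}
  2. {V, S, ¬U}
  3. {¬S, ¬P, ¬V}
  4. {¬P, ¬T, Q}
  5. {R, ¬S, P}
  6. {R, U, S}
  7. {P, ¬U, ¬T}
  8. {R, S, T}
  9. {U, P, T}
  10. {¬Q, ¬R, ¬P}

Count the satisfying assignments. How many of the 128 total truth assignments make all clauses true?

20

Case analysis on P and S:
  P=1, S=1: U free; 4 ways for (Q,R,T,V) × 2^1 = 8.
  P=1, S=0: remaining (Q,R,T,U,V) ∈ {(0,1,0,0,0); (0,1,0,0,1); (0,1,0,1,1); (1,0,1,1,1)} — 4.
  P=0, S=1: Q, V free; 2 ways for (R,T,U) × 2^2 = 8.
  P=0, S=0: a clause becomes empty — 0.
Total: 8 + 4 + 8 + 0 = 20.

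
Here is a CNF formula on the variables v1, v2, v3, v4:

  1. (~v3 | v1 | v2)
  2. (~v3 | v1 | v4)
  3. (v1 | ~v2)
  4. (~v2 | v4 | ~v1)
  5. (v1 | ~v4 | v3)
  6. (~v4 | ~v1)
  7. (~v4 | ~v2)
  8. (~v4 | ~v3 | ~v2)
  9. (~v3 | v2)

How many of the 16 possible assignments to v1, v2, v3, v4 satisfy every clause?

2

Satisfying assignments:
  v1=F v2=F v3=F v4=F
  v1=T v2=F v3=F v4=F
That's 2 in total.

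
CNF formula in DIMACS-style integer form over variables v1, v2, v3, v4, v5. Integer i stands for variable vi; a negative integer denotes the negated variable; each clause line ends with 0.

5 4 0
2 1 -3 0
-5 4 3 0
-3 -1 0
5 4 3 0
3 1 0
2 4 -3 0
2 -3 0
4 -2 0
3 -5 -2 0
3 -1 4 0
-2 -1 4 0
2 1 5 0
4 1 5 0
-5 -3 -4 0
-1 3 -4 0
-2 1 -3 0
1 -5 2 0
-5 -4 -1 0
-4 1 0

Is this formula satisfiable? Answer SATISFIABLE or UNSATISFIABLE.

UNSATISFIABLE

v1 = True:
  propagation gives v3=False, v4=True; an empty clause results — contradiction.
v1 = False:
  propagation gives v3=True, v2=True; an empty clause results — contradiction.
Every branch closes, so no satisfying assignment exists.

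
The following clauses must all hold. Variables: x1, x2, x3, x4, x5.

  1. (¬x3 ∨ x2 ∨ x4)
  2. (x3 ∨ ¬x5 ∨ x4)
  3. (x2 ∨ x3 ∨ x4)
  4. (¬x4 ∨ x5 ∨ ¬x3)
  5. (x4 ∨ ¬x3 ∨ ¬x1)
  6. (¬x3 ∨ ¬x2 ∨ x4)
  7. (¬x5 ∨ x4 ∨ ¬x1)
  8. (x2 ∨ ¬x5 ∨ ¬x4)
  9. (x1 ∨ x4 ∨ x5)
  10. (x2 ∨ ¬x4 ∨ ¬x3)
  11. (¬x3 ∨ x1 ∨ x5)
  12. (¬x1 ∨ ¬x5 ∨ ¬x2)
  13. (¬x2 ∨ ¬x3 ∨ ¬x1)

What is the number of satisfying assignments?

7

The models are:
  x1=0 x2=0 x3=0 x4=1 x5=0
  x1=0 x2=1 x3=0 x4=1 x5=0
  x1=0 x2=1 x3=0 x4=1 x5=1
  x1=0 x2=1 x3=1 x4=1 x5=1
  x1=1 x2=0 x3=0 x4=1 x5=0
  x1=1 x2=1 x3=0 x4=0 x5=0
  x1=1 x2=1 x3=0 x4=1 x5=0
That's 7 in total.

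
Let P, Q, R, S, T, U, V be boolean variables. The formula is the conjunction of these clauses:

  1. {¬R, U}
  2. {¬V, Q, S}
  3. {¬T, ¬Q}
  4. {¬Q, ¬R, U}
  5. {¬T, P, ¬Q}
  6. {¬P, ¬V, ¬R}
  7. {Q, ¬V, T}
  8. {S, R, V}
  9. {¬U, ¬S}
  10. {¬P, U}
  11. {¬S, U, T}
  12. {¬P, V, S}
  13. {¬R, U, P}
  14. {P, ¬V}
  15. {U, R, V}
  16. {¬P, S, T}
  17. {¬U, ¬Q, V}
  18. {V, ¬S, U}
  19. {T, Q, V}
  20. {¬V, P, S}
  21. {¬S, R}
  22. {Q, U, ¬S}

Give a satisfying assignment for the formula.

P=0, Q=0, R=1, S=0, T=1, U=1, V=0

Try P = False.
  then V is forced to False.
Branch on Q: take Q = False.
  then T is forced to True.
The remaining clauses are satisfied by R = True, S = False, U = True.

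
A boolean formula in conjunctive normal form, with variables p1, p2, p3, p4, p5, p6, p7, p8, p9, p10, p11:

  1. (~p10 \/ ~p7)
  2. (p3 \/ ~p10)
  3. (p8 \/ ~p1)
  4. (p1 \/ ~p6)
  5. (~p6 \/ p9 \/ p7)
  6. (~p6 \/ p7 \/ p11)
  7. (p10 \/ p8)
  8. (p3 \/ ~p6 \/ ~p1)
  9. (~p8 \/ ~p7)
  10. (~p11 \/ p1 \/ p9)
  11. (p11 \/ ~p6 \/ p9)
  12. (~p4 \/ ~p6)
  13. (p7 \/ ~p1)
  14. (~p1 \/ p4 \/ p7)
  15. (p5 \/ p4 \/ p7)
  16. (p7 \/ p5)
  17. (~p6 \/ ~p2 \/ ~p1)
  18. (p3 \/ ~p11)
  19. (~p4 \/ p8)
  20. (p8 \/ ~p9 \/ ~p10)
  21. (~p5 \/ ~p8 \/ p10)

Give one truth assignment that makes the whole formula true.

p1 = False, p2 = False, p3 = True, p4 = True, p5 = True, p6 = False, p7 = False, p8 = True, p9 = True, p10 = True, p11 = False

p2 occurs only negated in the remaining clauses — set p2 = False.
p3 occurs only positively in the remaining clauses — set p3 = True.
Branch on p1: take p1 = False.
  then p6 is forced to False.
For the remaining variables, p4 = True, p5 = True, p7 = False, p8 = True, p9 = True, p10 = True, p11 = False works.
Check each clause:
  1. (~p7 \/ ~p10) — ~p7 is true.
  2. (p3 \/ ~p10) — p3 is true.
  3. (~p1 \/ p8) — p8 is true.
  4. (p1 \/ ~p6) — ~p6 is true.
  5. (~p6 \/ p9 \/ p7) — p9 is true.
  6. (p7 \/ p11 \/ ~p6) — ~p6 is true.
  7. (p10 \/ p8) — p8 is true.
  8. (~p6 \/ p3 \/ ~p1) — ~p6 is true.
  9. (~p7 \/ ~p8) — ~p7 is true.
  10. (p1 \/ ~p11 \/ p9) — p9 is true.
  11. (p11 \/ p9 \/ ~p6) — p9 is true.
  12. (~p4 \/ ~p6) — ~p6 is true.
  13. (~p1 \/ p7) — ~p1 is true.
  14. (p7 \/ p4 \/ ~p1) — p4 is true.
  15. (p5 \/ p4 \/ p7) — p4 is true.
  16. (p5 \/ p7) — p5 is true.
  17. (~p2 \/ ~p6 \/ ~p1) — ~p6 is true.
  18. (~p11 \/ p3) — p3 is true.
  19. (~p4 \/ p8) — p8 is true.
  20. (p8 \/ ~p10 \/ ~p9) — p8 is true.
  21. (p10 \/ ~p5 \/ ~p8) — p10 is true.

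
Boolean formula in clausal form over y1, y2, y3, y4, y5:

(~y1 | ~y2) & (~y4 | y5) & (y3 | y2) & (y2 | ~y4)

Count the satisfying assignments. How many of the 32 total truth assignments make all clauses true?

Case analysis on y2 and y4:
  y2=1, y4=1: remaining (y1,y3,y5) ∈ {(0,0,1); (0,1,1)} — 2.
  y2=1, y4=0: remaining (y1,y3,y5) ∈ {(0,0,0); (0,0,1); (0,1,0); (0,1,1)} — 4.
  y2=0, y4=1: a clause becomes empty — 0.
  y2=0, y4=0: remaining (y1,y3,y5) ∈ {(0,1,0); (0,1,1); (1,1,0); (1,1,1)} — 4.
Total: 2 + 4 + 0 + 4 = 10.

10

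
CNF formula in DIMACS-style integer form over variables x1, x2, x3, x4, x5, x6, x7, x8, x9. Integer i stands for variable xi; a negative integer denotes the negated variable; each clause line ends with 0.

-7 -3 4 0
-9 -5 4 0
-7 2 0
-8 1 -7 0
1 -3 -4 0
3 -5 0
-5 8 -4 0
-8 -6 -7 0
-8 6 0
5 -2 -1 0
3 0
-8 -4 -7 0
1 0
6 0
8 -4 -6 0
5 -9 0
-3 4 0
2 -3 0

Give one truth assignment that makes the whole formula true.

Unit propagation: (x3) forces x3 = True.
Unit propagation: (x1) forces x1 = True.
Unit propagation: (x6) forces x6 = True.
(x4) is a unit clause, so x4 = True.
Unit propagation: (x8) forces x8 = True.
Unit propagation: (!x7) forces x7 = False.
(x2) is a unit clause, so x2 = True.
The clause (x5) is unit: x5 must be True.
x9 is now unconstrained; take x9 = True.
Every clause has at least one true literal under this assignment.

x1=T, x2=T, x3=T, x4=T, x5=T, x6=T, x7=F, x8=T, x9=T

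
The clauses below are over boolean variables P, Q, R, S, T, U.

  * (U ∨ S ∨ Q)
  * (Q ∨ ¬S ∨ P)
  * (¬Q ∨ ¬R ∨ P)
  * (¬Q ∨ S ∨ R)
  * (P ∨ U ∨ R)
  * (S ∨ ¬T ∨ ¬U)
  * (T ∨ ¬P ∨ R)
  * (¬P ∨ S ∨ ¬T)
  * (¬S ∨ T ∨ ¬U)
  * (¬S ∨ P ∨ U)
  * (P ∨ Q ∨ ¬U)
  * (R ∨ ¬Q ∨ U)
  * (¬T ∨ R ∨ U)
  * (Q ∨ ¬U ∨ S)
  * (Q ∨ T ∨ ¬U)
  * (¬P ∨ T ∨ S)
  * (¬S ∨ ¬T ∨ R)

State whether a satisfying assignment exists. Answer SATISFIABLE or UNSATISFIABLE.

SATISFIABLE

Try P = True.
Branch on Q: take Q = False.
Set R = True and propagate.
For the remaining variables, S = True, T = True, U = False works.
So P=True, Q=False, R=True, S=True, T=True, U=False is a satisfying assignment.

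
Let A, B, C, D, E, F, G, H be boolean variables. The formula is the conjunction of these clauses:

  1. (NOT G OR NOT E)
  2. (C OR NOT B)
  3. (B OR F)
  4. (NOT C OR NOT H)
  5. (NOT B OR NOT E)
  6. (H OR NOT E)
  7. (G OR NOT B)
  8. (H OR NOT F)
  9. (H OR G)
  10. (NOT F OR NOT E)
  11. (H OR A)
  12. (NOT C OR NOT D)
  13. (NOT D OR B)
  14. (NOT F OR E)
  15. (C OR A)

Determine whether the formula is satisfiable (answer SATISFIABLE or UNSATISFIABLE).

SATISFIABLE

Pure literal: A appears only positively; assign A = True.
D occurs only negated in the remaining clauses — set D = False.
Branch on B: take B = True.
  then C is forced to True.
  then H is forced to False.
  then E is forced to False.
  then G is forced to True.
  then F is forced to False.
So A=1, B=1, C=1, D=0, E=0, F=0, G=1, H=0 is a satisfying assignment.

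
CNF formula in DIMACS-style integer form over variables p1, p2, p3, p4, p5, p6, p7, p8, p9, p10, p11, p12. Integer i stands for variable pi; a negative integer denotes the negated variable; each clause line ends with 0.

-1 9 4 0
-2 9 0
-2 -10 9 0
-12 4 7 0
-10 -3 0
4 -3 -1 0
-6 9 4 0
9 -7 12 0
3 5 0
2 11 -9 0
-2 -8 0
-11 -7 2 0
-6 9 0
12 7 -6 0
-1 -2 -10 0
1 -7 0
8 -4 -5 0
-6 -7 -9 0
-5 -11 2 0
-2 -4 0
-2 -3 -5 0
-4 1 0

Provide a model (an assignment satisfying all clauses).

p1=F, p2=F, p3=F, p4=F, p5=T, p6=F, p7=F, p8=F, p9=F, p10=F, p11=F, p12=F

Check each clause:
  1. (~p1 \/ p4 \/ p9) — ~p1 is true.
  2. (~p2 \/ p9) — ~p2 is true.
  3. (~p10 \/ p9 \/ ~p2) — ~p2 is true.
  4. (~p12 \/ p7 \/ p4) — ~p12 is true.
  5. (~p10 \/ ~p3) — ~p3 is true.
  6. (~p1 \/ ~p3 \/ p4) — ~p3 is true.
  7. (~p6 \/ p9 \/ p4) — ~p6 is true.
  8. (p12 \/ p9 \/ ~p7) — ~p7 is true.
  9. (p5 \/ p3) — p5 is true.
  10. (p2 \/ ~p9 \/ p11) — ~p9 is true.
  11. (~p8 \/ ~p2) — ~p8 is true.
  12. (~p11 \/ ~p7 \/ p2) — ~p7 is true.
  13. (~p6 \/ p9) — ~p6 is true.
  14. (p7 \/ p12 \/ ~p6) — ~p6 is true.
  15. (~p10 \/ ~p2 \/ ~p1) — ~p10 is true.
  16. (p1 \/ ~p7) — ~p7 is true.
  17. (p8 \/ ~p4 \/ ~p5) — ~p4 is true.
  18. (~p7 \/ ~p6 \/ ~p9) — ~p7 is true.
  19. (p2 \/ ~p5 \/ ~p11) — ~p11 is true.
  20. (~p4 \/ ~p2) — ~p4 is true.
  21. (~p5 \/ ~p3 \/ ~p2) — ~p3 is true.
  22. (p1 \/ ~p4) — ~p4 is true.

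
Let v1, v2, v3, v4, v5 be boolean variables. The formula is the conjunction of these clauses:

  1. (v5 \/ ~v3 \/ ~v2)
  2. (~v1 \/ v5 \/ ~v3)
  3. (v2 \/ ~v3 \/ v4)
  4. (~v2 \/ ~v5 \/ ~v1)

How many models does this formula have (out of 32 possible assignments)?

19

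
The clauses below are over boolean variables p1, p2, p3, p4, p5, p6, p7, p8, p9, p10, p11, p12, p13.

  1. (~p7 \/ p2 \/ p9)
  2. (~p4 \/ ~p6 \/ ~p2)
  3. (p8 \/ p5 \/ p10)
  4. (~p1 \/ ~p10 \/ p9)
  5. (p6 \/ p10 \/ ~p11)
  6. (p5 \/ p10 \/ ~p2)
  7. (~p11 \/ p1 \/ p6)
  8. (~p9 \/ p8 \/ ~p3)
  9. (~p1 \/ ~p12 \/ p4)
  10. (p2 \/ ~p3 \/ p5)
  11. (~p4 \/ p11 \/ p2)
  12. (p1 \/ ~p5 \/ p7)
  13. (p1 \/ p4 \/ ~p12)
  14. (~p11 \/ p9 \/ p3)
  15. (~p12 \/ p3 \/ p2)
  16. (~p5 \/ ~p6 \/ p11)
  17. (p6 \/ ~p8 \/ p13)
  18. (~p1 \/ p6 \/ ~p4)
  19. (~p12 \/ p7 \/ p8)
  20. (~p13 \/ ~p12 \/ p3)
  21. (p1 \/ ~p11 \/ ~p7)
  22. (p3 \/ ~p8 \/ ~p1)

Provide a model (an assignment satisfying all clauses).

p12 occurs only negated in the remaining clauses — set p12 = False.
Set p1 = True and propagate.
Try p2 = True.
For the remaining variables, p3 = False, p4 = False, p5 = True, p6 = False, p7 = True, p8 = False, p9 = True, p10 = True, p11 = False, p13 = True works.
Every clause has at least one true literal under this assignment.

p1=1, p2=1, p3=0, p4=0, p5=1, p6=0, p7=1, p8=0, p9=1, p10=1, p11=0, p12=0, p13=1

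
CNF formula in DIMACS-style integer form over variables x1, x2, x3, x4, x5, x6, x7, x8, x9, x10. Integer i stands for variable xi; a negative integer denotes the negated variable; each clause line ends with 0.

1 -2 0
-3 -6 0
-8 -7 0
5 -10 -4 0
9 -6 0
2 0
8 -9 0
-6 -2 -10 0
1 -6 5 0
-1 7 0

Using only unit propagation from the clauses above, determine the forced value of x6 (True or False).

(x2) stands alone — x2 = True.
From (x1 | ~x2) and x2 = True: x1 = True.
(~x1 | x7) with x1 = True leaves only x7, so x7 = True.
(~x7 | ~x8) with x7 = True leaves only ~x8, so x8 = False.
(~x9 | x8) with x8 = False leaves only ~x9, so x9 = False.
(x9 | ~x6) with x9 = False leaves only ~x6, so x6 = False.

False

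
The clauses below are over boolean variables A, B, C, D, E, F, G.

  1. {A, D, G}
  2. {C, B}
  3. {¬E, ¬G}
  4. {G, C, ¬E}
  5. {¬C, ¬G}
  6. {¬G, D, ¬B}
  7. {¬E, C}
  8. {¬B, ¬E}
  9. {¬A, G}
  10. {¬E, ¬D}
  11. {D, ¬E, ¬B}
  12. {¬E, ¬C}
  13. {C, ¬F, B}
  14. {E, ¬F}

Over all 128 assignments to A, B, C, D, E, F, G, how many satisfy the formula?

The models are:
  A=F B=F C=T D=T E=F F=F G=F
  A=F B=T C=F D=T E=F F=F G=F
  A=F B=T C=F D=T E=F F=F G=T
  A=F B=T C=T D=T E=F F=F G=F
  A=T B=T C=F D=T E=F F=F G=T
Count: 5.

5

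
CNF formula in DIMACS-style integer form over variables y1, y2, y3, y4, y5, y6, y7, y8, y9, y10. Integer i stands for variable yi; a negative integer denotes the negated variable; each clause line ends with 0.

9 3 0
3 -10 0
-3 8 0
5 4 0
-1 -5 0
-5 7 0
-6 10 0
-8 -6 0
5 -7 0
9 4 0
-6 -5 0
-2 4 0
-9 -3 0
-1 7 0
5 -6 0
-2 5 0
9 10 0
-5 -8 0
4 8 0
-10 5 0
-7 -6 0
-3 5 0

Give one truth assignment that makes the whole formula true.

y1 occurs only negated in the remaining clauses — set y1 = False.
y2 occurs only negated in the remaining clauses — set y2 = False.
Branch on y3: take y3 = False.
  then y9 is forced to True.
  then y10 is forced to False.
  then y6 is forced to False.
Try y4 = True.
Try y5 = True.
  then y7 is forced to True.
  then y8 is forced to False.
Check each clause:
  1. (y9 ∨ y3) — y9 is true.
  2. (¬y10 ∨ y3) — ¬y10 is true.
  3. (¬y3 ∨ y8) — ¬y3 is true.
  4. (y4 ∨ y5) — y4 is true.
  5. (¬y1 ∨ ¬y5) — ¬y1 is true.
  6. (y7 ∨ ¬y5) — y7 is true.
  7. (y10 ∨ ¬y6) — ¬y6 is true.
  8. (¬y6 ∨ ¬y8) — ¬y8 is true.
  9. (y5 ∨ ¬y7) — y5 is true.
  10. (y4 ∨ y9) — y9 is true.
  11. (¬y5 ∨ ¬y6) — ¬y6 is true.
  12. (¬y2 ∨ y4) — y4 is true.
  13. (¬y9 ∨ ¬y3) — ¬y3 is true.
  14. (y7 ∨ ¬y1) — ¬y1 is true.
  15. (¬y6 ∨ y5) — ¬y6 is true.
  16. (y5 ∨ ¬y2) — y5 is true.
  17. (y10 ∨ y9) — y9 is true.
  18. (¬y8 ∨ ¬y5) — ¬y8 is true.
  19. (y8 ∨ y4) — y4 is true.
  20. (y5 ∨ ¬y10) — y5 is true.
  21. (¬y6 ∨ ¬y7) — ¬y6 is true.
  22. (y5 ∨ ¬y3) — y5 is true.

y1=0, y2=0, y3=0, y4=1, y5=1, y6=0, y7=1, y8=0, y9=1, y10=0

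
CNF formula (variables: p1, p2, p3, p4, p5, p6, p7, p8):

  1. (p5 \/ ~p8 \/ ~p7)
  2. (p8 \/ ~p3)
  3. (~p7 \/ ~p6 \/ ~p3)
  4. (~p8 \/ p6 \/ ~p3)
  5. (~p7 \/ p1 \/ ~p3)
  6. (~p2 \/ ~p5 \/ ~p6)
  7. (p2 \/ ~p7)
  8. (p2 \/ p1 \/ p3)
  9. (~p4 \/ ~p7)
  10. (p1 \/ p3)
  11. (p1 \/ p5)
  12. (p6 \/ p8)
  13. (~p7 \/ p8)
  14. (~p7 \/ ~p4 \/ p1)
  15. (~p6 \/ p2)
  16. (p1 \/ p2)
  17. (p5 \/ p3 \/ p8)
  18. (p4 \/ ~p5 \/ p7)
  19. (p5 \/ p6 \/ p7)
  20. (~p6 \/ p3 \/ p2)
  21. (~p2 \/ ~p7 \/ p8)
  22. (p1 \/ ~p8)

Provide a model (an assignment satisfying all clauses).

p1=T, p2=F, p3=F, p4=T, p5=T, p6=F, p7=F, p8=T

Check each clause:
  1. (~p8 \/ ~p7 \/ p5) — ~p7 is true.
  2. (~p3 \/ p8) — p8 is true.
  3. (~p3 \/ ~p6 \/ ~p7) — ~p7 is true.
  4. (~p3 \/ p6 \/ ~p8) — ~p3 is true.
  5. (p1 \/ ~p3 \/ ~p7) — ~p7 is true.
  6. (~p6 \/ ~p2 \/ ~p5) — ~p6 is true.
  7. (p2 \/ ~p7) — ~p7 is true.
  8. (p2 \/ p1 \/ p3) — p1 is true.
  9. (~p4 \/ ~p7) — ~p7 is true.
  10. (p1 \/ p3) — p1 is true.
  11. (p1 \/ p5) — p1 is true.
  12. (p8 \/ p6) — p8 is true.
  13. (p8 \/ ~p7) — p8 is true.
  14. (~p7 \/ ~p4 \/ p1) — p1 is true.
  15. (~p6 \/ p2) — ~p6 is true.
  16. (p2 \/ p1) — p1 is true.
  17. (p3 \/ p8 \/ p5) — p8 is true.
  18. (~p5 \/ p4 \/ p7) — p4 is true.
  19. (p5 \/ p7 \/ p6) — p5 is true.
  20. (p3 \/ ~p6 \/ p2) — ~p6 is true.
  21. (~p7 \/ ~p2 \/ p8) — p8 is true.
  22. (~p8 \/ p1) — p1 is true.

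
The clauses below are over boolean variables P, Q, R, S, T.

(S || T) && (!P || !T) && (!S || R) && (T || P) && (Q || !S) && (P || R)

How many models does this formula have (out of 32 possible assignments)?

4

Satisfying assignments:
  P=0 Q=0 R=1 S=0 T=1
  P=0 Q=1 R=1 S=0 T=1
  P=0 Q=1 R=1 S=1 T=1
  P=1 Q=1 R=1 S=1 T=0
Count: 4.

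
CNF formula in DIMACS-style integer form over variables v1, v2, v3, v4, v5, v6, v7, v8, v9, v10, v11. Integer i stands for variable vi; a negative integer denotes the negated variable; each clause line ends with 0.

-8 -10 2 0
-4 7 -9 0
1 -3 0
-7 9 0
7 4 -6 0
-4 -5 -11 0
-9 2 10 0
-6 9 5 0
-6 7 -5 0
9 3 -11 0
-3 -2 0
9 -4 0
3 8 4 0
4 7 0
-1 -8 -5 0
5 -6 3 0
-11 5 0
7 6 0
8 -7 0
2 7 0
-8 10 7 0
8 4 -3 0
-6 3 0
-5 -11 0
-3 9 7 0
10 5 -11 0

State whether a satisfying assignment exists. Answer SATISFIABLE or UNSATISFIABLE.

Pure literal: v11 appears only negated; assign v11 = False.
Try v1 = True.
For the remaining variables, v2 = True, v3 = False, v4 = False, v5 = False, v6 = False, v7 = True, v8 = True, v9 = True, v10 = True works.
Every clause has at least one true literal under this assignment.
So v1=T, v2=T, v3=F, v4=F, v5=F, v6=F, v7=T, v8=T, v9=T, v10=T, v11=F is a satisfying assignment.

SATISFIABLE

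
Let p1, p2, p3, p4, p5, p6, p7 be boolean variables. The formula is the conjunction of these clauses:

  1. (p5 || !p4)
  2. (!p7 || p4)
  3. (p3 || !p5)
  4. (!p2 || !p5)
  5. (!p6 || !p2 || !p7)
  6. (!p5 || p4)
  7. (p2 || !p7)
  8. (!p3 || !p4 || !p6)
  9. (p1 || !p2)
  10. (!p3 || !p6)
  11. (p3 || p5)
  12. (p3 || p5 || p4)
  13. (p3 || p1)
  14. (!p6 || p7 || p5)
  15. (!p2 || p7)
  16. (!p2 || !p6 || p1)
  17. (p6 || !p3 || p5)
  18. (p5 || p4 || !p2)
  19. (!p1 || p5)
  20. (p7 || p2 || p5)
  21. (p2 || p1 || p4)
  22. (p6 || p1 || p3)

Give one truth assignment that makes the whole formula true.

p1 = False, p2 = False, p3 = True, p4 = True, p5 = True, p6 = False, p7 = False

Check each clause:
  1. (!p4 || p5) — p5 is true.
  2. (!p7 || p4) — !p7 is true.
  3. (p3 || !p5) — p3 is true.
  4. (!p5 || !p2) — !p2 is true.
  5. (!p7 || !p6 || !p2) — !p7 is true.
  6. (p4 || !p5) — p4 is true.
  7. (!p7 || p2) — !p7 is true.
  8. (!p4 || !p6 || !p3) — !p6 is true.
  9. (p1 || !p2) — !p2 is true.
  10. (!p6 || !p3) — !p6 is true.
  11. (p5 || p3) — p3 is true.
  12. (p5 || p3 || p4) — p3 is true.
  13. (p3 || p1) — p3 is true.
  14. (p5 || p7 || !p6) — !p6 is true.
  15. (!p2 || p7) — !p2 is true.
  16. (!p2 || !p6 || p1) — !p6 is true.
  17. (p5 || !p3 || p6) — p5 is true.
  18. (p4 || p5 || !p2) — p4 is true.
  19. (p5 || !p1) — p5 is true.
  20. (p5 || p2 || p7) — p5 is true.
  21. (p1 || p2 || p4) — p4 is true.
  22. (p6 || p3 || p1) — p3 is true.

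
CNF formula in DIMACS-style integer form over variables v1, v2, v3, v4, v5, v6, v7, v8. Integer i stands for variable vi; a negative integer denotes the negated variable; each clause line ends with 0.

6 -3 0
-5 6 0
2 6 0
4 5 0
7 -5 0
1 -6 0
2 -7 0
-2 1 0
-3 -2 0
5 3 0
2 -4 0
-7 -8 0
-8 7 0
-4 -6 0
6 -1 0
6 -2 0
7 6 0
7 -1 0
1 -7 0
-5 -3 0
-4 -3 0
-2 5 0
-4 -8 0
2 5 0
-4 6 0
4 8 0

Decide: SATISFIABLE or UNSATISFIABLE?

UNSATISFIABLE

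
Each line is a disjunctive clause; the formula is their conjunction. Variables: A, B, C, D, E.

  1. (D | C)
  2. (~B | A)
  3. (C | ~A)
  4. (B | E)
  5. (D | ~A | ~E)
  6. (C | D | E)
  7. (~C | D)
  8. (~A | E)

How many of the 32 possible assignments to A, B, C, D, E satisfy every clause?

Satisfying assignments:
  A=F B=F C=F D=T E=T
  A=F B=F C=T D=T E=T
  A=T B=F C=T D=T E=T
  A=T B=T C=T D=T E=T
That's 4 in total.

4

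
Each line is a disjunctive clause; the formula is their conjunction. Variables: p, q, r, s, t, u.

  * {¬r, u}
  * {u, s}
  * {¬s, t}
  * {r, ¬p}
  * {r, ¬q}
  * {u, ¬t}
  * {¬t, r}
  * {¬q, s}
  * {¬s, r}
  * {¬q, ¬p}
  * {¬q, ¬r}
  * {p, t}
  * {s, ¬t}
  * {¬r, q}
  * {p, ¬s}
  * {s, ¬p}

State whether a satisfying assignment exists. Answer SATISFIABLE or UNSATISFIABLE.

UNSATISFIABLE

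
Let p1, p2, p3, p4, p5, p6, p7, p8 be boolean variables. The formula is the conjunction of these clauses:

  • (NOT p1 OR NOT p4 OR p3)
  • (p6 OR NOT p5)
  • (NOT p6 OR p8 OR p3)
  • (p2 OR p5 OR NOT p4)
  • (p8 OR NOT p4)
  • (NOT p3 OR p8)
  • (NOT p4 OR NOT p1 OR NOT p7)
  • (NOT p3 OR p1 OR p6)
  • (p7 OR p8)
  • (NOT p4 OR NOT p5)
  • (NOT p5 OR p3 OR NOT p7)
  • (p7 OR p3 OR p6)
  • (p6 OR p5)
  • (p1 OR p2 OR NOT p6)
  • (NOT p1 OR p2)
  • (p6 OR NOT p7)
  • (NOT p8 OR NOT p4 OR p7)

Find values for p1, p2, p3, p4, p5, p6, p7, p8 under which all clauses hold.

p1 = 0, p2 = 1, p3 = 1, p4 = 0, p5 = 1, p6 = 1, p7 = 1, p8 = 1

Pure literal: p2 appears only positively; assign p2 = True.
p4 occurs only negated in the remaining clauses — set p4 = False.
Try p1 = False.
Set p3 = True and propagate.
  then p8 is forced to True.
  then p6 is forced to True.
p5, p7 are now unconstrained; take p5 = True, p7 = True.
Every clause has at least one true literal under this assignment.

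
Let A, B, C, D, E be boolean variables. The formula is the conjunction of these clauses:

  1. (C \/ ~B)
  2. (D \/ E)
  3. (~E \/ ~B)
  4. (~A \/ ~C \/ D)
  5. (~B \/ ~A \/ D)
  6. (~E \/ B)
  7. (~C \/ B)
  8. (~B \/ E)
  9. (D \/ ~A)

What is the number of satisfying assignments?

2

Satisfying assignments:
  A=F B=F C=F D=T E=F
  A=T B=F C=F D=T E=F
That's 2 in total.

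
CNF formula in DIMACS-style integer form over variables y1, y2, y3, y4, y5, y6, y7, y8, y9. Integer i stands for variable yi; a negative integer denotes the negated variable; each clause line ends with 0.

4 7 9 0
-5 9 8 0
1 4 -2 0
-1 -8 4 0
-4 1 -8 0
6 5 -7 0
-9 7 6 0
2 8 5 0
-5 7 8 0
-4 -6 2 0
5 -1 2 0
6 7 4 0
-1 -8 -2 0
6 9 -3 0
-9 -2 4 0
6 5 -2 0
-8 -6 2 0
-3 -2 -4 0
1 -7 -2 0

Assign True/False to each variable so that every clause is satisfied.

y1=T  y2=F  y3=F  y4=T  y5=T  y6=F  y7=T  y8=F  y9=T

y3 occurs only negated in the remaining clauses — set y3 = False.
Set y1 = True and propagate.
Branch on y2: take y2 = False.
  then y5 is forced to True.
Branch on y4: take y4 = True.
  then y6 is forced to False.
For the remaining variables, y7 = True, y8 = False, y9 = True works.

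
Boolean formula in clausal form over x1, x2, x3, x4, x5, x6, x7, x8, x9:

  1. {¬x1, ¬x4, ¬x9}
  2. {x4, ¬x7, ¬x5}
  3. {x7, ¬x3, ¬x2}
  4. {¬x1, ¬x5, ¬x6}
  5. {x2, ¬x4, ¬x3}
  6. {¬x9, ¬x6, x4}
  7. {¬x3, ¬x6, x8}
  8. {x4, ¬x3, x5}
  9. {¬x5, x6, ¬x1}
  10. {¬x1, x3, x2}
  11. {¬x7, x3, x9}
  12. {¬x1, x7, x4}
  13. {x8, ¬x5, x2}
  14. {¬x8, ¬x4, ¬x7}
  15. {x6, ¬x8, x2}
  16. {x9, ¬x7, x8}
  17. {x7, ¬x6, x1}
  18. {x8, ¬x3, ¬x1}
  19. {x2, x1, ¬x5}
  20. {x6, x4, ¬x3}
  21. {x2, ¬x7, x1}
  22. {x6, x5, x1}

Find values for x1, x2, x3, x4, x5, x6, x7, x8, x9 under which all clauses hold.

Set x1 = False and propagate.
Branch on x2: take x2 = True.
For the remaining variables, x3 = False, x4 = True, x5 = False, x6 = True, x7 = True, x8 = False, x9 = True works.
Every clause has at least one true literal under this assignment.
Check each clause:
  1. {¬x4, ¬x9, ¬x1} — ¬x1 is true.
  2. {¬x5, ¬x7, x4} — ¬x5 is true.
  3. {¬x2, ¬x3, x7} — ¬x3 is true.
  4. {¬x1, ¬x5, ¬x6} — ¬x5 is true.
  5. {x2, ¬x3, ¬x4} — x2 is true.
  6. {¬x9, x4, ¬x6} — x4 is true.
  7. {¬x3, ¬x6, x8} — ¬x3 is true.
  8. {x5, ¬x3, x4} — ¬x3 is true.
  9. {¬x5, ¬x1, x6} — ¬x5 is true.
  10. {x2, ¬x1, x3} — x2 is true.
  11. {x9, ¬x7, x3} — x9 is true.
  12. {¬x1, x7, x4} — x4 is true.
  13. {x2, ¬x5, x8} — x2 is true.
  14. {¬x4, ¬x7, ¬x8} — ¬x8 is true.
  15. {x2, x6, ¬x8} — ¬x8 is true.
  16. {¬x7, x8, x9} — x9 is true.
  17. {¬x6, x7, x1} — x7 is true.
  18. {¬x3, ¬x1, x8} — ¬x3 is true.
  19. {¬x5, x1, x2} — x2 is true.
  20. {¬x3, x6, x4} — x4 is true.
  21. {x2, ¬x7, x1} — x2 is true.
  22. {x5, x1, x6} — x6 is true.

x1=F, x2=T, x3=F, x4=T, x5=F, x6=T, x7=T, x8=F, x9=T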